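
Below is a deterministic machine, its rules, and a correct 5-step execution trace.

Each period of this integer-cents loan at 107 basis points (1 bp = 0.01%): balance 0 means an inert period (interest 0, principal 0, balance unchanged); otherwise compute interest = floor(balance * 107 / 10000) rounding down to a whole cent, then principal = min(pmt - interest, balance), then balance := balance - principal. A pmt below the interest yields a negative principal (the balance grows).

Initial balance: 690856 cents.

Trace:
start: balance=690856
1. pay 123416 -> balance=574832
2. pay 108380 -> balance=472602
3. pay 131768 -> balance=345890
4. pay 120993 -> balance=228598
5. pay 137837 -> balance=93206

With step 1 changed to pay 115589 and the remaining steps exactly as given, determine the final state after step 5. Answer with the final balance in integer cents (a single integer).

101374

(re-executing from step 1 with the substitution; state before step 1: balance=690856)
1. pay 115589 -> balance=582659
2. pay 108380 -> balance=480513
3. pay 131768 -> balance=353886
4. pay 120993 -> balance=236679
5. pay 137837 -> balance=101374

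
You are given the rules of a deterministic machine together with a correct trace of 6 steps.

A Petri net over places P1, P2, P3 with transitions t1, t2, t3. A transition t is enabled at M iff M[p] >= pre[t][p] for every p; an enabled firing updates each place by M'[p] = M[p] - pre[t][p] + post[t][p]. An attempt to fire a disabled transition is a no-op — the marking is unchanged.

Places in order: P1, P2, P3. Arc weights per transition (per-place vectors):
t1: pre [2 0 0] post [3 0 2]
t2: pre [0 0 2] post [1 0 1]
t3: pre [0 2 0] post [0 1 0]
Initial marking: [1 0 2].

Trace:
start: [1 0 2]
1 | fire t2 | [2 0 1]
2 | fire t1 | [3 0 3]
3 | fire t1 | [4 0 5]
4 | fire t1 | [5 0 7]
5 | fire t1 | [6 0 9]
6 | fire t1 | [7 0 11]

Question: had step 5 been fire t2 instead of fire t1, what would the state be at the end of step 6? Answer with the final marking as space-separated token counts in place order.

(re-executing from step 5 with the substitution; state before step 5: [5 0 7])
5 | fire t2 | [6 0 6]
6 | fire t1 | [7 0 8]

7 0 8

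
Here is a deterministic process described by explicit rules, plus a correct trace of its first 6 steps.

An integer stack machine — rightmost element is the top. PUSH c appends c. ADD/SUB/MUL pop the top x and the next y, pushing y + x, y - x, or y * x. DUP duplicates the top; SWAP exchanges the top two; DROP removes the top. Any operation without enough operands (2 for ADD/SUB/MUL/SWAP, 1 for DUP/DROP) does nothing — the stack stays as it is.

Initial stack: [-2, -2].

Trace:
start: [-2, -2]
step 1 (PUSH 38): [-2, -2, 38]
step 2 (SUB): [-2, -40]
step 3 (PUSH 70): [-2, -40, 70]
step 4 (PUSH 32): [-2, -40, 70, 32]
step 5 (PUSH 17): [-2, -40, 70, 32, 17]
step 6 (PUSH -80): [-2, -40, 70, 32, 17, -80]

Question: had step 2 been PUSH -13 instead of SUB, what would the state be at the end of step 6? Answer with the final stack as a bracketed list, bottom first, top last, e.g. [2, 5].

(re-executing from step 2 with the substitution; state before step 2: [-2, -2, 38])
step 2 (PUSH -13): [-2, -2, 38, -13]
step 3 (PUSH 70): [-2, -2, 38, -13, 70]
step 4 (PUSH 32): [-2, -2, 38, -13, 70, 32]
step 5 (PUSH 17): [-2, -2, 38, -13, 70, 32, 17]
step 6 (PUSH -80): [-2, -2, 38, -13, 70, 32, 17, -80]

[-2, -2, 38, -13, 70, 32, 17, -80]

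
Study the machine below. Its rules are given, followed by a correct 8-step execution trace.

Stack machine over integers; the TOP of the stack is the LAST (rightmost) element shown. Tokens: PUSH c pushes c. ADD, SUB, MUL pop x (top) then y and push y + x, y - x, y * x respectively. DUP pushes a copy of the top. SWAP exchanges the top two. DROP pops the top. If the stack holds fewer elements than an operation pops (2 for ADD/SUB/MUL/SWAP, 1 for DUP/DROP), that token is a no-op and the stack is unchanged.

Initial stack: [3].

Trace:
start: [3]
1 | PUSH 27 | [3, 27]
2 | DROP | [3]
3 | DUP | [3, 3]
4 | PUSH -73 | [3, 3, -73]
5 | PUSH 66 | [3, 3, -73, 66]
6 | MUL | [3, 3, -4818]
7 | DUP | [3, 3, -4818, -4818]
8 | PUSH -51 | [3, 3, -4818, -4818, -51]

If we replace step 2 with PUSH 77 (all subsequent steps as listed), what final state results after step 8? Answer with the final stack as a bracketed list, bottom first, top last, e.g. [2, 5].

(re-executing from step 2 with the substitution; state before step 2: [3, 27])
2 | PUSH 77 | [3, 27, 77]
3 | DUP | [3, 27, 77, 77]
4 | PUSH -73 | [3, 27, 77, 77, -73]
5 | PUSH 66 | [3, 27, 77, 77, -73, 66]
6 | MUL | [3, 27, 77, 77, -4818]
7 | DUP | [3, 27, 77, 77, -4818, -4818]
8 | PUSH -51 | [3, 27, 77, 77, -4818, -4818, -51]

[3, 27, 77, 77, -4818, -4818, -51]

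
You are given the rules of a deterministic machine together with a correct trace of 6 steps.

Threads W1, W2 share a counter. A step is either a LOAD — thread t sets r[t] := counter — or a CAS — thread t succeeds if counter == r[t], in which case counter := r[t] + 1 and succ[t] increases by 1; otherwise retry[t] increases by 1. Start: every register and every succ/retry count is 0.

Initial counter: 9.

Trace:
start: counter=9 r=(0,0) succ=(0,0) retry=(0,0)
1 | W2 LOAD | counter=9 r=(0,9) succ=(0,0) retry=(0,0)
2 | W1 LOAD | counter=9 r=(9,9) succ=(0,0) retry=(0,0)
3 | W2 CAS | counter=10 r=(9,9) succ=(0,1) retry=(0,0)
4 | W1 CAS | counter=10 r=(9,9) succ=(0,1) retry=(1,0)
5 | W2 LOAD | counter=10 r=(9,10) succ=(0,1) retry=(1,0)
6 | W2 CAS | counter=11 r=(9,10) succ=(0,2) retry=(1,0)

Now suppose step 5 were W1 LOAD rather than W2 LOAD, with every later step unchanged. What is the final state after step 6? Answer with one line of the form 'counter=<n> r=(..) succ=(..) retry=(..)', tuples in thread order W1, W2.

(re-executing from step 5 with the substitution; state before step 5: counter=10 r=(9,9) succ=(0,1) retry=(1,0))
5 | W1 LOAD | counter=10 r=(10,9) succ=(0,1) retry=(1,0)
6 | W2 CAS | counter=10 r=(10,9) succ=(0,1) retry=(1,1)

counter=10 r=(10,9) succ=(0,1) retry=(1,1)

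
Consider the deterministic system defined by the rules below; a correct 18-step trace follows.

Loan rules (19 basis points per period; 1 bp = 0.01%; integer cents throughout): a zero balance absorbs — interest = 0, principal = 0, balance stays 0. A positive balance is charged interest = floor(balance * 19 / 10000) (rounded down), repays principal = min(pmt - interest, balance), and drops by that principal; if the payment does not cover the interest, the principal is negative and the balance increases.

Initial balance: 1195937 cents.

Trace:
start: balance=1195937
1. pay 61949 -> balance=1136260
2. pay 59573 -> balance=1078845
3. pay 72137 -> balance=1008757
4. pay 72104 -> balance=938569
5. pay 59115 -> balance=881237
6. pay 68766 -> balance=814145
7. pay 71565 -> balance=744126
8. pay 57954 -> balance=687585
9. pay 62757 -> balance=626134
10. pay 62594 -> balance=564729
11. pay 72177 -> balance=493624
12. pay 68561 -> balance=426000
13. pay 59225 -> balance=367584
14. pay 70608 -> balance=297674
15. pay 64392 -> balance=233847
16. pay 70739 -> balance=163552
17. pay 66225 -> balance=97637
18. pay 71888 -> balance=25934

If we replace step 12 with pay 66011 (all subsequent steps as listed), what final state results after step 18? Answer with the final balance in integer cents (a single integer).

28514

(re-executing from step 12 with the substitution; state before step 12: balance=493624)
12. pay 66011 -> balance=428550
13. pay 59225 -> balance=370139
14. pay 70608 -> balance=300234
15. pay 64392 -> balance=236412
16. pay 70739 -> balance=166122
17. pay 66225 -> balance=100212
18. pay 71888 -> balance=28514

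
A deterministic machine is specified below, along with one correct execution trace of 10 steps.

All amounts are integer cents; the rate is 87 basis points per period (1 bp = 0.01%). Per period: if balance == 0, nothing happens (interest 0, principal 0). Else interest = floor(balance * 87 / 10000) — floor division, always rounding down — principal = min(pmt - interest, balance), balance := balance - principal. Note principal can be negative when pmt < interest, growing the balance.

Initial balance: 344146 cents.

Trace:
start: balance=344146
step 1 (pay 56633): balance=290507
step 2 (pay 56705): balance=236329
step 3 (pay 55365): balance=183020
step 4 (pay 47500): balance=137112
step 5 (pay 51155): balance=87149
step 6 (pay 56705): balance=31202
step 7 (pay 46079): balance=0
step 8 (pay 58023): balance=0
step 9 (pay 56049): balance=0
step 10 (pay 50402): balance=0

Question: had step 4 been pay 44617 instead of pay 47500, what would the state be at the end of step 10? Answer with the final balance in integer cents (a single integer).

(re-executing from step 4 with the substitution; state before step 4: balance=183020)
step 4 (pay 44617): balance=139995
step 5 (pay 51155): balance=90057
step 6 (pay 56705): balance=34135
step 7 (pay 46079): balance=0
step 8 (pay 58023): balance=0
step 9 (pay 56049): balance=0
step 10 (pay 50402): balance=0

0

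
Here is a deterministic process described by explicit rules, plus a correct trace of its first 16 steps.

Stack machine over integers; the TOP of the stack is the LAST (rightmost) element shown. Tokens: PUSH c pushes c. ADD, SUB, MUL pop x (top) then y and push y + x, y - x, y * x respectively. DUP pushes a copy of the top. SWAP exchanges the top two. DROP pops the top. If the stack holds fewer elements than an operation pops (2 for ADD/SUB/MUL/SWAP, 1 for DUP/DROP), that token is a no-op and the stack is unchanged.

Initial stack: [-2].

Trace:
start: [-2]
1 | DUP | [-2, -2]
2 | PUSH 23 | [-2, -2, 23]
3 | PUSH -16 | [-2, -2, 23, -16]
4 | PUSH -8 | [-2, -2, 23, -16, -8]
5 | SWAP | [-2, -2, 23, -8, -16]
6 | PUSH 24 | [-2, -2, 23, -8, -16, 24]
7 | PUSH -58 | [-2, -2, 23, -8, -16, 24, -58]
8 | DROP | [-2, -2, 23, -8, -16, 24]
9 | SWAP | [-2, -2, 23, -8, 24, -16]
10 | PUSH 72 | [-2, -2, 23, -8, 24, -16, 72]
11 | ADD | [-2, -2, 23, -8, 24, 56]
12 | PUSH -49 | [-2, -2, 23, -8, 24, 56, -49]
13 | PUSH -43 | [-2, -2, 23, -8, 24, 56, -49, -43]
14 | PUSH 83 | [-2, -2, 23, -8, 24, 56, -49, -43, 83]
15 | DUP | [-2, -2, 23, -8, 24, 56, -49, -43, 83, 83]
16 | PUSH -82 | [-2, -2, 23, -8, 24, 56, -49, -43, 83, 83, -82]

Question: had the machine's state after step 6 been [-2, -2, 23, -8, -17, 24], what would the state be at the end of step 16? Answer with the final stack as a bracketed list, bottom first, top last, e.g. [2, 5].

state after step 6 := [-2, -2, 23, -8, -17, 24]
7 | PUSH -58 | [-2, -2, 23, -8, -17, 24, -58]
8 | DROP | [-2, -2, 23, -8, -17, 24]
9 | SWAP | [-2, -2, 23, -8, 24, -17]
10 | PUSH 72 | [-2, -2, 23, -8, 24, -17, 72]
11 | ADD | [-2, -2, 23, -8, 24, 55]
12 | PUSH -49 | [-2, -2, 23, -8, 24, 55, -49]
13 | PUSH -43 | [-2, -2, 23, -8, 24, 55, -49, -43]
14 | PUSH 83 | [-2, -2, 23, -8, 24, 55, -49, -43, 83]
15 | DUP | [-2, -2, 23, -8, 24, 55, -49, -43, 83, 83]
16 | PUSH -82 | [-2, -2, 23, -8, 24, 55, -49, -43, 83, 83, -82]

[-2, -2, 23, -8, 24, 55, -49, -43, 83, 83, -82]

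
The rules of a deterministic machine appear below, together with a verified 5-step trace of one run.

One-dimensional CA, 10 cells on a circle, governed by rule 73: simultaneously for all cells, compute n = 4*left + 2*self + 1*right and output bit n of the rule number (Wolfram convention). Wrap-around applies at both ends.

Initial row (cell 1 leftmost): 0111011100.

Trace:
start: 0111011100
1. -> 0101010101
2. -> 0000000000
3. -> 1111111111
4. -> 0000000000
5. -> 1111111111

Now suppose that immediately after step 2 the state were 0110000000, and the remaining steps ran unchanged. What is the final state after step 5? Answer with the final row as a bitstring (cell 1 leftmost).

state after step 2 := 0110000000
3. -> 0110111111
4. -> 0110100001
5. -> 0110001100

0110001100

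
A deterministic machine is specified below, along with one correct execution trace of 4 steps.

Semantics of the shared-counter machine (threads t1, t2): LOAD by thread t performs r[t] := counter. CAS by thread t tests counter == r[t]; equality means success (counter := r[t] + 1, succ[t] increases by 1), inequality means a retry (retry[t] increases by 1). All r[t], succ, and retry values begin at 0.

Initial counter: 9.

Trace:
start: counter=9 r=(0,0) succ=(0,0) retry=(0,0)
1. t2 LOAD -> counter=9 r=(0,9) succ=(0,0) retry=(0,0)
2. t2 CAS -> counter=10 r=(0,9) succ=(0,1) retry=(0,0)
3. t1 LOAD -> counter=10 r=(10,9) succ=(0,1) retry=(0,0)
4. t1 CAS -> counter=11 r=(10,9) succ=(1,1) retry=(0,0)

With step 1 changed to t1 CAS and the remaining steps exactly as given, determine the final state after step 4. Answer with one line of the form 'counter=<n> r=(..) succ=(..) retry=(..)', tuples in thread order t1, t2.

(re-executing from step 1 with the substitution; state before step 1: counter=9 r=(0,0) succ=(0,0) retry=(0,0))
1. t1 CAS -> counter=9 r=(0,0) succ=(0,0) retry=(1,0)
2. t2 CAS -> counter=9 r=(0,0) succ=(0,0) retry=(1,1)
3. t1 LOAD -> counter=9 r=(9,0) succ=(0,0) retry=(1,1)
4. t1 CAS -> counter=10 r=(9,0) succ=(1,0) retry=(1,1)

counter=10 r=(9,0) succ=(1,0) retry=(1,1)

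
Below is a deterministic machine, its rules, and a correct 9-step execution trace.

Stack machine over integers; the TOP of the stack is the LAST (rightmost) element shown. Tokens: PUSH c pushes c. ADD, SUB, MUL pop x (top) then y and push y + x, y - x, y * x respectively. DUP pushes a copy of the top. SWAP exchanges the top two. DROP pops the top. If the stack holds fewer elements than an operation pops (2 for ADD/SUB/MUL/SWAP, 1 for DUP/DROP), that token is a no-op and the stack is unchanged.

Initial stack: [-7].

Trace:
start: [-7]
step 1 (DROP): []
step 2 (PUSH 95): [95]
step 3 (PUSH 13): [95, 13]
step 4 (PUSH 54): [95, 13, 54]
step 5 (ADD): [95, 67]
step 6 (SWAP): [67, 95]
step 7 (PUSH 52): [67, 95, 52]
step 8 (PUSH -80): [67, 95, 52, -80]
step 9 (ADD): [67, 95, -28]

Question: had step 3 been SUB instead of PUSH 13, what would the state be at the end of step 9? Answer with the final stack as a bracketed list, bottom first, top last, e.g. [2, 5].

[149, -28]

(re-executing from step 3 with the substitution; state before step 3: [95])
step 3 (SUB): [95]
step 4 (PUSH 54): [95, 54]
step 5 (ADD): [149]
step 6 (SWAP): [149]
step 7 (PUSH 52): [149, 52]
step 8 (PUSH -80): [149, 52, -80]
step 9 (ADD): [149, -28]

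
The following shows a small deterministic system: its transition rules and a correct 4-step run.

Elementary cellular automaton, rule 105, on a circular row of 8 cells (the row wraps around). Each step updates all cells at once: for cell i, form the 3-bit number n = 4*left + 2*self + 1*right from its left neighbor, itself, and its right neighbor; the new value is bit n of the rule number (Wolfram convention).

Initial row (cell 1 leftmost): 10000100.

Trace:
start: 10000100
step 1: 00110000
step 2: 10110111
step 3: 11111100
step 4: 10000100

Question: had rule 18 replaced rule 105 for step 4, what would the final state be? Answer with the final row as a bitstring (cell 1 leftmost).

(re-executing step 4 under rule 18; state before step 4: 11111100)
step 4: 00000011

00000011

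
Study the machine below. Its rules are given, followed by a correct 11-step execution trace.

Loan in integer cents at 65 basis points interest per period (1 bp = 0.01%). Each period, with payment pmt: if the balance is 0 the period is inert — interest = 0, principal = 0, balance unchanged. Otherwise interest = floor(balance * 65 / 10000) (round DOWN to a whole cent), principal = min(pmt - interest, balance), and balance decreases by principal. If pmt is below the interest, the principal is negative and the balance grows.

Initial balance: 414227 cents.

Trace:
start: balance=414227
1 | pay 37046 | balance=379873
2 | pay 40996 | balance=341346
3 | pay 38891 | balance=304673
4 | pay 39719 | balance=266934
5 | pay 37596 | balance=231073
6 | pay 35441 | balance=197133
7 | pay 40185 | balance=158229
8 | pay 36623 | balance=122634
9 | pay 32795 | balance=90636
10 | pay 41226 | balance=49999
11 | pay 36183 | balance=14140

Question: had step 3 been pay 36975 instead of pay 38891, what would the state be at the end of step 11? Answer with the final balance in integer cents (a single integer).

16158

(re-executing from step 3 with the substitution; state before step 3: balance=341346)
3 | pay 36975 | balance=306589
4 | pay 39719 | balance=268862
5 | pay 37596 | balance=233013
6 | pay 35441 | balance=199086
7 | pay 40185 | balance=160195
8 | pay 36623 | balance=124613
9 | pay 32795 | balance=92627
10 | pay 41226 | balance=52003
11 | pay 36183 | balance=16158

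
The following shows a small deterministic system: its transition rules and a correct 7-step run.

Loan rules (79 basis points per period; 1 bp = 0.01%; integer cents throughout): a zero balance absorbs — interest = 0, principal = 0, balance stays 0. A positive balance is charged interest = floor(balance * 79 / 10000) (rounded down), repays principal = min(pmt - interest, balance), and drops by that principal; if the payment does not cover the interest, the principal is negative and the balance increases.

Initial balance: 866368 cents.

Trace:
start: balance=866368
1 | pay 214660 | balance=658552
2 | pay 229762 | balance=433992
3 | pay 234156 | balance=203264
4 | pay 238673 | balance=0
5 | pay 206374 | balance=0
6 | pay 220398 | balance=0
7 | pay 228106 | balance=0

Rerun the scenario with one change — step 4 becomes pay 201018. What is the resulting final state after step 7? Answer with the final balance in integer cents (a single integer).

0

(re-executing from step 4 with the substitution; state before step 4: balance=203264)
4 | pay 201018 | balance=3851
5 | pay 206374 | balance=0
6 | pay 220398 | balance=0
7 | pay 228106 | balance=0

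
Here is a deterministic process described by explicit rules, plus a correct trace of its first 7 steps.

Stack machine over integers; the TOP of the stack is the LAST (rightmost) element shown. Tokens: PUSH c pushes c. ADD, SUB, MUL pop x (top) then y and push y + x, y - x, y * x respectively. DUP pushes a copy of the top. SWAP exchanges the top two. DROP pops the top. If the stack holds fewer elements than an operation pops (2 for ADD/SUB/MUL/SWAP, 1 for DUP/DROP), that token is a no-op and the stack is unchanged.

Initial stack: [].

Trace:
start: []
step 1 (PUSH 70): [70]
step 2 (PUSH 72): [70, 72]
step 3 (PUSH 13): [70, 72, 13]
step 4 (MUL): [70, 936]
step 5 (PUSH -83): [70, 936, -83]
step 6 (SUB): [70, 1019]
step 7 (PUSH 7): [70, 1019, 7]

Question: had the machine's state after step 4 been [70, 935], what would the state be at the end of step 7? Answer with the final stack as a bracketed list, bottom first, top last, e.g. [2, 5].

state after step 4 := [70, 935]
step 5 (PUSH -83): [70, 935, -83]
step 6 (SUB): [70, 1018]
step 7 (PUSH 7): [70, 1018, 7]

[70, 1018, 7]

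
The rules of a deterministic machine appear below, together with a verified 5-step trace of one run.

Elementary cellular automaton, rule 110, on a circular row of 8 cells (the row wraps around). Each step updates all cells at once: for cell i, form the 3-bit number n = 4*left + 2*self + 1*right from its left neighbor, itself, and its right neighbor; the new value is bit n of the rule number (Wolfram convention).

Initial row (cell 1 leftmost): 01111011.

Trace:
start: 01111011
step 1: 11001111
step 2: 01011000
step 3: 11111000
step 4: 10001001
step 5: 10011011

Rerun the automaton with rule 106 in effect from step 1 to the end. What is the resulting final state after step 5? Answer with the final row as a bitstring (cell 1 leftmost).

(re-executing steps 1..5 under rule 106; state before step 1: 01111011)
step 1: 11001111
step 2: 01011000
step 3: 10111000
step 4: 01101001
step 5: 11110010

11110010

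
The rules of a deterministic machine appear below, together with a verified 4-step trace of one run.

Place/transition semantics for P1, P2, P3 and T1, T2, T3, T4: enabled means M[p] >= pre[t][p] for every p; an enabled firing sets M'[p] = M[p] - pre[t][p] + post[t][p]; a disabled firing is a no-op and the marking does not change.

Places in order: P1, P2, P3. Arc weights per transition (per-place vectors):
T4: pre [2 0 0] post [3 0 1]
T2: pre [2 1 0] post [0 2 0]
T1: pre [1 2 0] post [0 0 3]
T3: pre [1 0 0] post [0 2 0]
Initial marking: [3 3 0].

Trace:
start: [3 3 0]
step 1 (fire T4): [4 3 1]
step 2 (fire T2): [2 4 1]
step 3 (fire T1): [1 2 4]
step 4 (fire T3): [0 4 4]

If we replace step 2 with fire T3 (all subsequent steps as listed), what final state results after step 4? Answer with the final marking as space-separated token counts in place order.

(re-executing from step 2 with the substitution; state before step 2: [4 3 1])
step 2 (fire T3): [3 5 1]
step 3 (fire T1): [2 3 4]
step 4 (fire T3): [1 5 4]

1 5 4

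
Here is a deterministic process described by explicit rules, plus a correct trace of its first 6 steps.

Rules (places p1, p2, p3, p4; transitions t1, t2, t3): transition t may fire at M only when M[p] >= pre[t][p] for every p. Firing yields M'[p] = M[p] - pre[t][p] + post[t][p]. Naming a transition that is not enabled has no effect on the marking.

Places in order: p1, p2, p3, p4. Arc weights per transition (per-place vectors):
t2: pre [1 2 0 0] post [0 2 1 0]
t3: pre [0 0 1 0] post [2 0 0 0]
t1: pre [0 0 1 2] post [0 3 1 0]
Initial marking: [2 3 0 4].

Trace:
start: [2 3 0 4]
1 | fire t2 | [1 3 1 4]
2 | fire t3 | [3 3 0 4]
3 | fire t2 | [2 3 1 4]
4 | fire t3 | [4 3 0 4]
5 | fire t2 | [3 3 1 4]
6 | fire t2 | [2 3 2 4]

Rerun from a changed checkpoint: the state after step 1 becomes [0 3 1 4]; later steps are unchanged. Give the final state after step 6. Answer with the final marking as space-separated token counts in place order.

state after step 1 := [0 3 1 4]
2 | fire t3 | [2 3 0 4]
3 | fire t2 | [1 3 1 4]
4 | fire t3 | [3 3 0 4]
5 | fire t2 | [2 3 1 4]
6 | fire t2 | [1 3 2 4]

1 3 2 4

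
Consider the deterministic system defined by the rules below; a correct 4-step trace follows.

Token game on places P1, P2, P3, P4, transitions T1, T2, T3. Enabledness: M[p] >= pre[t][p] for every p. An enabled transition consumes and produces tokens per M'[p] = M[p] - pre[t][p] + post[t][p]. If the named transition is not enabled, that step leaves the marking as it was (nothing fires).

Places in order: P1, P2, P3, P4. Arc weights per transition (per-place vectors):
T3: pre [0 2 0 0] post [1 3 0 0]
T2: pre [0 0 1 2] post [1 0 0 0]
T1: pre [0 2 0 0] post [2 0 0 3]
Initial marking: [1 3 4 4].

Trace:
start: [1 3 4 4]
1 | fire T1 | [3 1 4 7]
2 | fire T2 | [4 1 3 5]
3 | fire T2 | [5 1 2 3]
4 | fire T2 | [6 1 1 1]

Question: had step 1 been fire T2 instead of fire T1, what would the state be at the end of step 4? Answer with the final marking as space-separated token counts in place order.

3 3 2 0

(re-executing from step 1 with the substitution; state before step 1: [1 3 4 4])
1 | fire T2 | [2 3 3 2]
2 | fire T2 | [3 3 2 0]
3 | fire T2 | [3 3 2 0]
4 | fire T2 | [3 3 2 0]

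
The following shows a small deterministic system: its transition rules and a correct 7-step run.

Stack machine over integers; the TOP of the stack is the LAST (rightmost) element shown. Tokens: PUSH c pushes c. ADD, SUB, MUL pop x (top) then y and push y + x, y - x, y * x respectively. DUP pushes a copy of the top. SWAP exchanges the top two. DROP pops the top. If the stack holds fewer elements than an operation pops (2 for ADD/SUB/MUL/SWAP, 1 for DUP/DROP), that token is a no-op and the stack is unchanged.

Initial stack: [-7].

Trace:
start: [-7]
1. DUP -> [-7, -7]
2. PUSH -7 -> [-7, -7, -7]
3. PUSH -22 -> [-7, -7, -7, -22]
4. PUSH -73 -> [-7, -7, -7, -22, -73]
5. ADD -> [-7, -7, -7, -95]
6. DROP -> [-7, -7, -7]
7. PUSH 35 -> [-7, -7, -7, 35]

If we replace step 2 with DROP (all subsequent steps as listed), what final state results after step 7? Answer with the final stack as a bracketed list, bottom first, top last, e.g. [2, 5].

(re-executing from step 2 with the substitution; state before step 2: [-7, -7])
2. DROP -> [-7]
3. PUSH -22 -> [-7, -22]
4. PUSH -73 -> [-7, -22, -73]
5. ADD -> [-7, -95]
6. DROP -> [-7]
7. PUSH 35 -> [-7, 35]

[-7, 35]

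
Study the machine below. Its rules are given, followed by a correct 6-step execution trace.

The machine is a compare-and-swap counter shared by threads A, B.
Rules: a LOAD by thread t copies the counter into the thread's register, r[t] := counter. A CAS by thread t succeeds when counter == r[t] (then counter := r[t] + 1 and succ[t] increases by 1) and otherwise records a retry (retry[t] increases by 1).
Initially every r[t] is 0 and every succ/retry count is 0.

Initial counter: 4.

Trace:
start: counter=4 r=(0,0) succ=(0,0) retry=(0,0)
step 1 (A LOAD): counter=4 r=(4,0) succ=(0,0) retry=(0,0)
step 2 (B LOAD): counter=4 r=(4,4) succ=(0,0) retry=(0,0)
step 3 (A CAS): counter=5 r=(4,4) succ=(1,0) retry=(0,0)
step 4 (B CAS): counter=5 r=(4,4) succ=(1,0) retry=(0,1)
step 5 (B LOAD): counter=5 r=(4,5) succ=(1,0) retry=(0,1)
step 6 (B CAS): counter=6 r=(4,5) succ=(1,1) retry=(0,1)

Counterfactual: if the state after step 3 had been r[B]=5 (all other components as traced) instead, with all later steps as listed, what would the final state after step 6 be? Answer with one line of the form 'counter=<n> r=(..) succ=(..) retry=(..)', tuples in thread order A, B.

counter=7 r=(4,6) succ=(1,2) retry=(0,0)

state after step 3 := counter=5 r=(4,5) succ=(1,0) retry=(0,0)
step 4 (B CAS): counter=6 r=(4,5) succ=(1,1) retry=(0,0)
step 5 (B LOAD): counter=6 r=(4,6) succ=(1,1) retry=(0,0)
step 6 (B CAS): counter=7 r=(4,6) succ=(1,2) retry=(0,0)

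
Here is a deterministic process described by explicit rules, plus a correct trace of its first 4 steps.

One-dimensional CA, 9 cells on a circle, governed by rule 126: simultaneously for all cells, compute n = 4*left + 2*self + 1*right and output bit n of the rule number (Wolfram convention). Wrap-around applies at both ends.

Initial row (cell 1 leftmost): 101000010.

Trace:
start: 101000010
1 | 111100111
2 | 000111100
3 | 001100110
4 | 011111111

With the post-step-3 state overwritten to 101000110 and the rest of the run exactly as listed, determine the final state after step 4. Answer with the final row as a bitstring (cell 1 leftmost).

state after step 3 := 101000110
4 | 111101111

111101111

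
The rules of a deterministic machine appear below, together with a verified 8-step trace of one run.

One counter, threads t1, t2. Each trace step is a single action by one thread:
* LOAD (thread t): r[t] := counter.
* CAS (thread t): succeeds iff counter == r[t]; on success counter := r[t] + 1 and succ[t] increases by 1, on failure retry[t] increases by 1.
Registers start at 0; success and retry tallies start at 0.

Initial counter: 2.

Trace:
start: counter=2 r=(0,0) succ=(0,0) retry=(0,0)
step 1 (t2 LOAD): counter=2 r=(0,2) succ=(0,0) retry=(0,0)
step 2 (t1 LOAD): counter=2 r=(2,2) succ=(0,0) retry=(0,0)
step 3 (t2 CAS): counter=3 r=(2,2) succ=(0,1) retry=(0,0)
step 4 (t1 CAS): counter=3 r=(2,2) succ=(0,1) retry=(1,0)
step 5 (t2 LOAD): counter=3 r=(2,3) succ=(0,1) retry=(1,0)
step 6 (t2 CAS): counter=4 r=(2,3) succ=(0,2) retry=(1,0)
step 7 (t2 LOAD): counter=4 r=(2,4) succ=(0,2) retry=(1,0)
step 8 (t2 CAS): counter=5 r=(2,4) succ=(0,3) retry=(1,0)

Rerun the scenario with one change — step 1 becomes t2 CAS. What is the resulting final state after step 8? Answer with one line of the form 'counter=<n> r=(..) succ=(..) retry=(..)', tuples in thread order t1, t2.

(re-executing from step 1 with the substitution; state before step 1: counter=2 r=(0,0) succ=(0,0) retry=(0,0))
step 1 (t2 CAS): counter=2 r=(0,0) succ=(0,0) retry=(0,1)
step 2 (t1 LOAD): counter=2 r=(2,0) succ=(0,0) retry=(0,1)
step 3 (t2 CAS): counter=2 r=(2,0) succ=(0,0) retry=(0,2)
step 4 (t1 CAS): counter=3 r=(2,0) succ=(1,0) retry=(0,2)
step 5 (t2 LOAD): counter=3 r=(2,3) succ=(1,0) retry=(0,2)
step 6 (t2 CAS): counter=4 r=(2,3) succ=(1,1) retry=(0,2)
step 7 (t2 LOAD): counter=4 r=(2,4) succ=(1,1) retry=(0,2)
step 8 (t2 CAS): counter=5 r=(2,4) succ=(1,2) retry=(0,2)

counter=5 r=(2,4) succ=(1,2) retry=(0,2)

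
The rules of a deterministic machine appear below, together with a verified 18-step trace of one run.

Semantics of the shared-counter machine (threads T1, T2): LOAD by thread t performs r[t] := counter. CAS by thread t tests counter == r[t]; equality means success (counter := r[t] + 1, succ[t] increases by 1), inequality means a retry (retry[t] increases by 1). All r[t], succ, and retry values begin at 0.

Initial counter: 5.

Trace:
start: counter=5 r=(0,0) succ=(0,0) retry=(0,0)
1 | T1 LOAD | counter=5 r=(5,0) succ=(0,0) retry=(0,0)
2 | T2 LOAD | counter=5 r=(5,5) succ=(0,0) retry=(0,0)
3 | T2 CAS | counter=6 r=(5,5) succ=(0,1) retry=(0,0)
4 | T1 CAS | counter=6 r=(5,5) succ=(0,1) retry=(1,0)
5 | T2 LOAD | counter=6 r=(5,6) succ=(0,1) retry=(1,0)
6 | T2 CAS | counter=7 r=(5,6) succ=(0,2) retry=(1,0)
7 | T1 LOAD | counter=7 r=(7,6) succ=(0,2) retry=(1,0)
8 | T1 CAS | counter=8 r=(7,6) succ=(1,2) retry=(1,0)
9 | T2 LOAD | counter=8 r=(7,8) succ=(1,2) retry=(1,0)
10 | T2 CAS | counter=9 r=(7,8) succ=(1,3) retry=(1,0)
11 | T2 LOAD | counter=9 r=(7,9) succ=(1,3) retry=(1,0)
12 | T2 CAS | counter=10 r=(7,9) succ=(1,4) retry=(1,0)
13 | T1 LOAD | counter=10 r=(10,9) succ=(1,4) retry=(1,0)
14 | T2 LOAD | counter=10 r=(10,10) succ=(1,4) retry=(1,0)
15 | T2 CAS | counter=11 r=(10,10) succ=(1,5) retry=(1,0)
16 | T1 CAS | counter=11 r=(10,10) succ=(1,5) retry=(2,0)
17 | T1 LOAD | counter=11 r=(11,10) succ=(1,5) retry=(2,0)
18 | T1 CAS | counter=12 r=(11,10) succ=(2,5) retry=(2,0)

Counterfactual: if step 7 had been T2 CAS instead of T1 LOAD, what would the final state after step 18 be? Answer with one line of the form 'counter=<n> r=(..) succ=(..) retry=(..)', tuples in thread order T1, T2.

(re-executing from step 7 with the substitution; state before step 7: counter=7 r=(5,6) succ=(0,2) retry=(1,0))
7 | T2 CAS | counter=7 r=(5,6) succ=(0,2) retry=(1,1)
8 | T1 CAS | counter=7 r=(5,6) succ=(0,2) retry=(2,1)
9 | T2 LOAD | counter=7 r=(5,7) succ=(0,2) retry=(2,1)
10 | T2 CAS | counter=8 r=(5,7) succ=(0,3) retry=(2,1)
11 | T2 LOAD | counter=8 r=(5,8) succ=(0,3) retry=(2,1)
12 | T2 CAS | counter=9 r=(5,8) succ=(0,4) retry=(2,1)
13 | T1 LOAD | counter=9 r=(9,8) succ=(0,4) retry=(2,1)
14 | T2 LOAD | counter=9 r=(9,9) succ=(0,4) retry=(2,1)
15 | T2 CAS | counter=10 r=(9,9) succ=(0,5) retry=(2,1)
16 | T1 CAS | counter=10 r=(9,9) succ=(0,5) retry=(3,1)
17 | T1 LOAD | counter=10 r=(10,9) succ=(0,5) retry=(3,1)
18 | T1 CAS | counter=11 r=(10,9) succ=(1,5) retry=(3,1)

counter=11 r=(10,9) succ=(1,5) retry=(3,1)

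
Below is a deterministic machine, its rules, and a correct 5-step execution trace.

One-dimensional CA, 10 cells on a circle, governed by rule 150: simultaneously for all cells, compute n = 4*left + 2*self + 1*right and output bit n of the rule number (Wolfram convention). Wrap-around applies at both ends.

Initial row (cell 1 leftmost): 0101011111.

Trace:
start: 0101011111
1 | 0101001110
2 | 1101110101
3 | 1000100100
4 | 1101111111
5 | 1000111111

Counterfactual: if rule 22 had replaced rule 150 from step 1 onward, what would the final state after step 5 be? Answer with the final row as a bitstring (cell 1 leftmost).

0101000000

(re-executing steps 1..5 under rule 22; state before step 1: 0101011111)
1 | 0101000000
2 | 1101100000
3 | 0000010001
4 | 1000111011
5 | 0101000000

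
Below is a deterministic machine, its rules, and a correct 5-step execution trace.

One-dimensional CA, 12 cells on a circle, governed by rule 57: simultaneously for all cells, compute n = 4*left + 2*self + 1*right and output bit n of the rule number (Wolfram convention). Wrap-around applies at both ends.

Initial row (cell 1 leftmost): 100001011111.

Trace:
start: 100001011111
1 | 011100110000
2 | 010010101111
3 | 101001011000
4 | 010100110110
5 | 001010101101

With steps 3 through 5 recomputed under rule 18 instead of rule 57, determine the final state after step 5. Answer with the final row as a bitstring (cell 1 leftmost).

101101000000

(re-executing steps 3..5 under rule 18; state before step 3: 010010101111)
3 | 001100000000
4 | 010010000000
5 | 101101000000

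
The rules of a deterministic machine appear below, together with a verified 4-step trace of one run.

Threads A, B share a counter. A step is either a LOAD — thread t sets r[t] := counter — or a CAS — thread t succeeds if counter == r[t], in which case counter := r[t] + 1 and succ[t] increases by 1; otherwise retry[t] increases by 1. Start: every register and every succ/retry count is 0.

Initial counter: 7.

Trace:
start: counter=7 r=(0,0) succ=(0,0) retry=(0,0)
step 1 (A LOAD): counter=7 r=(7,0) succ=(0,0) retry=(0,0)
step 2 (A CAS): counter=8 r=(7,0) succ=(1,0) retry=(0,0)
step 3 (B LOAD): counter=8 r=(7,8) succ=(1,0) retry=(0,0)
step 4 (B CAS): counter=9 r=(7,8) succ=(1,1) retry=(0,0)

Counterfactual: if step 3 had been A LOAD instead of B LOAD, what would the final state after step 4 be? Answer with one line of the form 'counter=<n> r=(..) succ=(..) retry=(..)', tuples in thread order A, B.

counter=8 r=(8,0) succ=(1,0) retry=(0,1)

(re-executing from step 3 with the substitution; state before step 3: counter=8 r=(7,0) succ=(1,0) retry=(0,0))
step 3 (A LOAD): counter=8 r=(8,0) succ=(1,0) retry=(0,0)
step 4 (B CAS): counter=8 r=(8,0) succ=(1,0) retry=(0,1)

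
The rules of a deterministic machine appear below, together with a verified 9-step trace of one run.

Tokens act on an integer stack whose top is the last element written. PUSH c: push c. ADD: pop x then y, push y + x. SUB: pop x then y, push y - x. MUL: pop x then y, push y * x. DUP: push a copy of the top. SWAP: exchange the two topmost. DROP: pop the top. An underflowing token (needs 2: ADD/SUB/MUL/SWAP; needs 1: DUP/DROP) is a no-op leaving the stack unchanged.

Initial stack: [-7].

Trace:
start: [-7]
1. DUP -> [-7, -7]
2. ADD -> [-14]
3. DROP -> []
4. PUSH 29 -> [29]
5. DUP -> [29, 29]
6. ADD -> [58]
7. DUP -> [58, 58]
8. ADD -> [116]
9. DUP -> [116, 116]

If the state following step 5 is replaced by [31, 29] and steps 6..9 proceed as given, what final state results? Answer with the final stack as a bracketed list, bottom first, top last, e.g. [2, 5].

[120, 120]

state after step 5 := [31, 29]
6. ADD -> [60]
7. DUP -> [60, 60]
8. ADD -> [120]
9. DUP -> [120, 120]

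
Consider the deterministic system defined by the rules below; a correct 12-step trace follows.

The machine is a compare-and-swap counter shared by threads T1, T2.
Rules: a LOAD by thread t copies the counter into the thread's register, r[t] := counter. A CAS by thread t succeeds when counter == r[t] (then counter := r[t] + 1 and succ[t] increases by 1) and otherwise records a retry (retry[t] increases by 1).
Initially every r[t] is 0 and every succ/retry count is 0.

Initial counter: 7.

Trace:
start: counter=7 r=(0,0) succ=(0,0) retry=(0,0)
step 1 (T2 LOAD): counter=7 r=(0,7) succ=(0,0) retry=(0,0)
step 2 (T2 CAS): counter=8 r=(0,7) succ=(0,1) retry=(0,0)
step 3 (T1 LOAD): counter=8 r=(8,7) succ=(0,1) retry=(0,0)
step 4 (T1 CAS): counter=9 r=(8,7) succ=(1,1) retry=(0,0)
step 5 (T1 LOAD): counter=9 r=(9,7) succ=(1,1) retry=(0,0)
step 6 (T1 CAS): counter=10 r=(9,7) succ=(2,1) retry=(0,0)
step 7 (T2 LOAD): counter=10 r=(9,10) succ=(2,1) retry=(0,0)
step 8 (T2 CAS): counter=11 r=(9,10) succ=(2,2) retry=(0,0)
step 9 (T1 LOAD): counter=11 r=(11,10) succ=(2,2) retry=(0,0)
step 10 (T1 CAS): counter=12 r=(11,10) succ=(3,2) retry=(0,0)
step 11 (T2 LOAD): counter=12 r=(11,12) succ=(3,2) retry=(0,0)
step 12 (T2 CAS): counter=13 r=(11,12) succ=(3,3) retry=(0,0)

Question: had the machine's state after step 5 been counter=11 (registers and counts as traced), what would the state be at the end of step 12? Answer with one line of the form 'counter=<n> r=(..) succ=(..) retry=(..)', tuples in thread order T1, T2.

state after step 5 := counter=11 r=(9,7) succ=(1,1) retry=(0,0)
step 6 (T1 CAS): counter=11 r=(9,7) succ=(1,1) retry=(1,0)
step 7 (T2 LOAD): counter=11 r=(9,11) succ=(1,1) retry=(1,0)
step 8 (T2 CAS): counter=12 r=(9,11) succ=(1,2) retry=(1,0)
step 9 (T1 LOAD): counter=12 r=(12,11) succ=(1,2) retry=(1,0)
step 10 (T1 CAS): counter=13 r=(12,11) succ=(2,2) retry=(1,0)
step 11 (T2 LOAD): counter=13 r=(12,13) succ=(2,2) retry=(1,0)
step 12 (T2 CAS): counter=14 r=(12,13) succ=(2,3) retry=(1,0)

counter=14 r=(12,13) succ=(2,3) retry=(1,0)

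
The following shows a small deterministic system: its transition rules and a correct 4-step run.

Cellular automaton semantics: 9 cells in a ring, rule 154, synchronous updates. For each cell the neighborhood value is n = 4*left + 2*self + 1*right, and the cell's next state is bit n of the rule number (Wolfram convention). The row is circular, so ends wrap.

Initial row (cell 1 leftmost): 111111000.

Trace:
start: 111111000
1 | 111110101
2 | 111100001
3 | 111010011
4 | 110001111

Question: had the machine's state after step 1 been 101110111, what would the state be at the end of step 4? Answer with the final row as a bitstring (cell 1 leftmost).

110011100

state after step 1 := 101110111
2 | 001100111
3 | 111011110
4 | 110011100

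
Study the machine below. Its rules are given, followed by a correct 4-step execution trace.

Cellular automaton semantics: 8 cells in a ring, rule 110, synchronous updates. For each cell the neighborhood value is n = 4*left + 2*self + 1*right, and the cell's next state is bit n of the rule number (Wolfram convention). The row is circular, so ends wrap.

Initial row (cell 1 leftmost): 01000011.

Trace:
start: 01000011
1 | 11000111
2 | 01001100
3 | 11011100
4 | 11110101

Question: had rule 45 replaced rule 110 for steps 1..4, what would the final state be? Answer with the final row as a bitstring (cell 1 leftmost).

(re-executing steps 1..4 under rule 45; state before step 1: 01000011)
1 | 11011010
2 | 10110111
3 | 01101100
4 | 01011001

01011001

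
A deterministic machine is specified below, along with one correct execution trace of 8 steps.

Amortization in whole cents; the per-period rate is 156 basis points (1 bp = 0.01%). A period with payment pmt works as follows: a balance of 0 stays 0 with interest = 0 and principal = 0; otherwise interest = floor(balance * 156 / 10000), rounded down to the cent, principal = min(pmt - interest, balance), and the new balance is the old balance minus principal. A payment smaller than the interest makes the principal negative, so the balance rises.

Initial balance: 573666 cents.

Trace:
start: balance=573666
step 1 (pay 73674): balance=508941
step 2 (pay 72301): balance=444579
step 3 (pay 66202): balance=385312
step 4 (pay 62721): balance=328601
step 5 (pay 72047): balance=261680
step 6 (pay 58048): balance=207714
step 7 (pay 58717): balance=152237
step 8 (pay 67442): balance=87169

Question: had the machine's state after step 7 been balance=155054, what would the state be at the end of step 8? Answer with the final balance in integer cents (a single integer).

90030

state after step 7 := balance=155054
step 8 (pay 67442): balance=90030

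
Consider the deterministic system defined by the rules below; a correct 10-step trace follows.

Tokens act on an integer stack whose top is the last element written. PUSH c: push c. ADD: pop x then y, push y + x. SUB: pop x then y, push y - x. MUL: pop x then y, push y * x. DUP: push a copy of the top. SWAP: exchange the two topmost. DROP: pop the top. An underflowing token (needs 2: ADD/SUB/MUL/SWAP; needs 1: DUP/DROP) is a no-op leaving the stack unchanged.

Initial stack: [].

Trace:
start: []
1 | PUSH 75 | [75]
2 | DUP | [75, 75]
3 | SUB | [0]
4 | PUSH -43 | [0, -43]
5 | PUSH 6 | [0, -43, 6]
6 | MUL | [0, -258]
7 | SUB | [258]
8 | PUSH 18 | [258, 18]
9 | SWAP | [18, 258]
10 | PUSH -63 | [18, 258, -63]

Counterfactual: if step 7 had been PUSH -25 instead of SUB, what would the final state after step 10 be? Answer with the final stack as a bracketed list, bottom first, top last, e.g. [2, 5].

(re-executing from step 7 with the substitution; state before step 7: [0, -258])
7 | PUSH -25 | [0, -258, -25]
8 | PUSH 18 | [0, -258, -25, 18]
9 | SWAP | [0, -258, 18, -25]
10 | PUSH -63 | [0, -258, 18, -25, -63]

[0, -258, 18, -25, -63]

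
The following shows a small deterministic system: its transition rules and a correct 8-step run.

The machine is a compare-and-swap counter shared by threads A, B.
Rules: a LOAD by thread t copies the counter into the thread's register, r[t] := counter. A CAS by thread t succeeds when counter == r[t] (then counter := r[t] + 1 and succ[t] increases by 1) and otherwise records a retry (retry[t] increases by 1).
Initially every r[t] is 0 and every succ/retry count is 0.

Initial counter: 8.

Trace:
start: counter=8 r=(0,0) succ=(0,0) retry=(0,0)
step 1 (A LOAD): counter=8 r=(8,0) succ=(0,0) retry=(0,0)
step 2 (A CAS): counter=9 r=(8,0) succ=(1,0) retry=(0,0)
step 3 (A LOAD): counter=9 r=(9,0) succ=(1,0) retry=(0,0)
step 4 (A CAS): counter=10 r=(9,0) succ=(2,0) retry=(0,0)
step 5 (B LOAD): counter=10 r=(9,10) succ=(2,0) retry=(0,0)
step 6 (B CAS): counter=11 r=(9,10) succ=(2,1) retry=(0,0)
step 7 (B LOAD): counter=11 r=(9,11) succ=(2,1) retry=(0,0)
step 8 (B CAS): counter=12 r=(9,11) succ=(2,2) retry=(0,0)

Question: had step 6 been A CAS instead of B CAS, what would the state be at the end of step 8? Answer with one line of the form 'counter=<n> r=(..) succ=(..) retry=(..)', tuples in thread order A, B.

(re-executing from step 6 with the substitution; state before step 6: counter=10 r=(9,10) succ=(2,0) retry=(0,0))
step 6 (A CAS): counter=10 r=(9,10) succ=(2,0) retry=(1,0)
step 7 (B LOAD): counter=10 r=(9,10) succ=(2,0) retry=(1,0)
step 8 (B CAS): counter=11 r=(9,10) succ=(2,1) retry=(1,0)

counter=11 r=(9,10) succ=(2,1) retry=(1,0)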